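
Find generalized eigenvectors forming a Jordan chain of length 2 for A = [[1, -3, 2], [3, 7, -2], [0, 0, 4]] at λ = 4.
We seek v_1 ∈ ker((A - 4I)^2) \ ker(A - 4I), then set v_{i+1} = (A - 4I) v_i.

One such chain is v_1 = [[1, 0, 1]]^T, v_2 = [[-1, 1, 0]]^T. Check: (A - 4I) v_2 = [[0, 0, 0]]^T = 0.

v_1 = [[1, 0, 1]]^T, v_2 = [[-1, 1, 0]]^T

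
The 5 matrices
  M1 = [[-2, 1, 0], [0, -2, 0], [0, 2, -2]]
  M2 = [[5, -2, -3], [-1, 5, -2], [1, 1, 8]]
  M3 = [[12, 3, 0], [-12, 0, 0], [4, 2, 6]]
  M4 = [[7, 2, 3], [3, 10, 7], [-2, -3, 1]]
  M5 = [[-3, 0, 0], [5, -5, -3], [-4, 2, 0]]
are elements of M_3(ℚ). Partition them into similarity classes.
4 classes: {M1}, {M2, M4}, {M3}, {M5}

Characteristic polynomials: χ_{M1} = (x + 2)^3, χ_{M2} = (x - 6)^3, χ_{M3} = (x - 6)^3, χ_{M4} = (x - 6)^3, χ_{M5} = (x + 2)(x + 3)^2.

{M1}: invariant factors x + 2, (x + 2)^2.

{M2, M4}: invariant factors (x - 6)^3.

{M3}: invariant factors x - 6, (x - 6)^2.

{M5}: invariant factors (x + 2)(x + 3)^2.

Matrices are similar if and only if their invariant-factor lists agree; the partition into similarity classes is {M1}, {M2, M4}, {M3}, {M5}.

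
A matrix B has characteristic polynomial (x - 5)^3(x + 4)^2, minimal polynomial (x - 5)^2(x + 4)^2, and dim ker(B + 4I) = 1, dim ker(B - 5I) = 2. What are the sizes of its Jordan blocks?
Jordan blocks: (-4, 2), (5, 2), (5, 1)

λ = -4: algebraic multiplicity 2 (exponent in χ_B), largest block size 2 (exponent in m_B), 1 block (geometric multiplicity). This forces block sizes [2].
λ = 5: algebraic multiplicity 3 (exponent in χ_B), largest block size 2 (exponent in m_B), 2 blocks (geometric multiplicity). These force block sizes [2, 1].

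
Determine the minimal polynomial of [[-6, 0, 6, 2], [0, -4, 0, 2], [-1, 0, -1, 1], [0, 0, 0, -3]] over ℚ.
The characteristic polynomial factors as (x + 3)^2(x + 4)^2. The minimal polynomial is ∏(x - λ)^{k_λ} where k_λ is the size of the largest Jordan block at λ.

For λ = -4: rank(A + 4I) = 2, and the largest Jordan block has size 1 (the smallest k with rank((A + 4I)^k) = rank((A + 4I)^(k+1))).
For λ = -3: rank(A + 3I) = 3, and the largest Jordan block has size 2 (the smallest k with rank((A + 3I)^k) = rank((A + 3I)^(k+1))).

So m_A(x) = (x + 3)^2(x + 4).

m_A(x) = (x + 3)^2(x + 4)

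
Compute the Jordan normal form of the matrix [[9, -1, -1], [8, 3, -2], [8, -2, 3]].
The characteristic polynomial is det(xI - A) = (x - 5)^3, so the eigenvalues are 5 (algebraic multiplicity 3).

For λ = 5: rank(A - 5I) = 1, rank((A - 5I)^2) = 0. The eigenspace has dimension 3 - 1 = 2, so there are 2 Jordan blocks; the rank sequence gives block sizes [2, 1].

Assembling the blocks gives the Jordan form J above.

J = [[5, 1, 0], [0, 5, 0], [0, 0, 5]]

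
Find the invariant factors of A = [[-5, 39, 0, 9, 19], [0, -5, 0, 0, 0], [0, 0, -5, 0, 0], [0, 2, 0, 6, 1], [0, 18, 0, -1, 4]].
The Jordan structure of A has elementary divisors (x + 5)^2, (x + 5), (x - 5)^2. Arranging the block sizes at each eigenvalue in decreasing order and taking row products gives the invariant factors.

Invariant factors (smallest first, each dividing the next): x + 5, (x - 5)^2(x + 5)^2.

Check: the last factor (x - 5)^2(x + 5)^2 is the minimal polynomial, and the product (x - 5)^2(x + 5)^3 is the characteristic polynomial.

x + 5, (x - 5)^2(x + 5)^2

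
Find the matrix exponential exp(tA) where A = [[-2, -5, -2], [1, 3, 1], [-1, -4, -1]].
e^{tA} = [[t^2/2 - 2*t + 1, t*(3*t - 10)/2, t*(t - 4)/2], [t, 3*t + 1, t], [t*(-t - 2)/2, t*(-3*t - 8)/2, -t^2/2 - t + 1]]

A has Jordan form J = [[0, 1, 0], [0, 0, 1], [0, 0, 0]] with A = PJP^{-1}, so e^{tA} = P e^{tJ} P^{-1}.

For a Jordan block J_k(λ), e^{tJ_k(λ)} = e^{λt} · (I + tN + t^2 N^2/2! + ... + t^{k-1} N^{k-1}/(k-1)!) where N is the nilpotent superdiagonal part.

Assembling the blocks and conjugating back gives the entries of e^{tA} as shown above.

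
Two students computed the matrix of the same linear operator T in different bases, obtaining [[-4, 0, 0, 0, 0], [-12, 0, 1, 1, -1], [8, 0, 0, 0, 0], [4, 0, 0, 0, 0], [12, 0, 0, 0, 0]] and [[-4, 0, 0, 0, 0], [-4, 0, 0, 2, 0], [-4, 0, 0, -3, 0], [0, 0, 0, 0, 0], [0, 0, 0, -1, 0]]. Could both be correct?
Yes.

Two matrices over a field are similar if and only if they have the same invariant factors.

Both A and B have characteristic polynomial x^4(x + 4) and minimal polynomial x^2(x + 4). Computing further, both have invariant factors x, x, x^2(x + 4). Hence A and B are similar.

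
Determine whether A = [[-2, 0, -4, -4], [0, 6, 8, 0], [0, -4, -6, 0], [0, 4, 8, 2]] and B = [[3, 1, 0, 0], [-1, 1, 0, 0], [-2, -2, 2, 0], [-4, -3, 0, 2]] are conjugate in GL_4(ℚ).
No.

trace(A) = 0 but trace(B) = 8. The trace is a similarity invariant, so A and B are not similar.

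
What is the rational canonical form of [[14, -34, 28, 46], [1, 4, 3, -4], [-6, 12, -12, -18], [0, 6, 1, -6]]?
R = [[0, -6, 0, 0], [1, 0, 0, 0], [0, 0, 0, -6], [0, 0, 1, 0]]

The invariant factors of A (the non-unit diagonal entries of the Smith normal form of xI - A over ℚ[x]) are x^2 + 6, x^2 + 6, each dividing the next. The characteristic polynomial is their product, (x^2 + 6)^2.

The rational canonical form is the block-diagonal matrix of companion matrices C(f_i):
R = [[0, -6, 0, 0], [1, 0, 0, 0], [0, 0, 0, -6], [0, 0, 1, 0]].

Note the characteristic polynomial does not split into linear factors over ℚ, so A has no Jordan form over ℚ; the rational canonical form exists over any field.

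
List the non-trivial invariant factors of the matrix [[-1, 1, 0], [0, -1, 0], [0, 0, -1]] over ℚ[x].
The Jordan structure of A has elementary divisors (x + 1)^2, (x + 1). Arranging the block sizes at each eigenvalue in decreasing order and taking row products gives the invariant factors.

Invariant factors (smallest first, each dividing the next): x + 1, (x + 1)^2.

Check: the last factor (x + 1)^2 is the minimal polynomial, and the product (x + 1)^3 is the characteristic polynomial.

x + 1, (x + 1)^2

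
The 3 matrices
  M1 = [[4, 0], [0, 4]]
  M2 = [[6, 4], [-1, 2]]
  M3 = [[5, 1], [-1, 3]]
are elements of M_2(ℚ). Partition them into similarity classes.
Characteristic polynomials: χ_{M1} = (x - 4)^2, χ_{M2} = (x - 4)^2, χ_{M3} = (x - 4)^2.

{M1}: invariant factors x - 4, x - 4.

{M2, M3}: invariant factors (x - 4)^2.

Matrices are similar if and only if their invariant-factor lists agree; the partition into similarity classes is {M1}, {M2, M3}.

2 classes: {M1}, {M2, M3}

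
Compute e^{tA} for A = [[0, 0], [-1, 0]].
e^{tA} = [[1, 0], [-t, 1]]

A has Jordan form J = [[0, 1], [0, 0]] with A = PJP^{-1}, so e^{tA} = P e^{tJ} P^{-1}.

For a Jordan block J_k(λ), e^{tJ_k(λ)} = e^{λt} · (I + tN + t^2 N^2/2! + ... + t^{k-1} N^{k-1}/(k-1)!) where N is the nilpotent superdiagonal part.

Assembling the blocks and conjugating back gives the entries of e^{tA} as shown above.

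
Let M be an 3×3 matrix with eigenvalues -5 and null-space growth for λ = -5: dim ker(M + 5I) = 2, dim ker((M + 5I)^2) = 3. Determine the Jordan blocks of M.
λ = -5: successive nullity increments [2, 1] count blocks of size ≥ k; block sizes are [2, 1].

Jordan blocks: (-5, 2), (-5, 1)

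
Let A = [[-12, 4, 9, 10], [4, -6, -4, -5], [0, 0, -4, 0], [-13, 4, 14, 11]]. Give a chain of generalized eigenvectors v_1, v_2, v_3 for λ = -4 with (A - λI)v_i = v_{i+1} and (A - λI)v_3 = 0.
We seek v_1 ∈ ker((A + 4I)^3) \ ker((A + 4I)^2), then set v_{i+1} = (A + 4I) v_i.

One such chain is v_1 = [[2, -1, 1, 1]]^T, v_2 = [[-1, 1, 0, -1]]^T, v_3 = [[2, -1, 0, 2]]^T. Check: (A + 4I) v_3 = [[0, 0, 0, 0]]^T = 0.

v_1 = [[2, -1, 1, 1]]^T, v_2 = [[-1, 1, 0, -1]]^T, v_3 = [[2, -1, 0, 2]]^T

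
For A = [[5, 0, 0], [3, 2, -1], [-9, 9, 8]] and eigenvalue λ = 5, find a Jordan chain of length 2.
v_1 = [[0, 0, 1]]^T, v_2 = [[0, -1, 3]]^T

We seek v_1 ∈ ker((A - 5I)^2) \ ker(A - 5I), then set v_{i+1} = (A - 5I) v_i.

One such chain is v_1 = [[0, 0, 1]]^T, v_2 = [[0, -1, 3]]^T. Check: (A - 5I) v_2 = [[0, 0, 0]]^T = 0.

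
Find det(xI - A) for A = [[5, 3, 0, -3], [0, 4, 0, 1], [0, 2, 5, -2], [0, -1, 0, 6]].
xI - A = [[x - 5, -3, 0, 3], [0, x - 4, 0, -1], [0, -2, x - 5, 2], [0, 1, 0, x - 6]].

Expanding det(xI - A) along the first row:
det(xI - A) = + (x - 5)·det([[x - 4, 0, -1], [-2, x - 5, 2], [1, 0, x - 6]]) - (-3)·det([[0, 0, -1], [0, x - 5, 2], [0, 0, x - 6]]) + (0)·det([[0, x - 4, -1], [0, -2, 2], [0, 1, x - 6]]) - (3)·det([[0, x - 4, 0], [0, -2, x - 5], [0, 1, 0]]).

Evaluating gives χ_A(x) = x^4 - 20x^3 + 150x^2 - 500x + 625 = (x - 5)^4.

χ_A(x) = (x - 5)^4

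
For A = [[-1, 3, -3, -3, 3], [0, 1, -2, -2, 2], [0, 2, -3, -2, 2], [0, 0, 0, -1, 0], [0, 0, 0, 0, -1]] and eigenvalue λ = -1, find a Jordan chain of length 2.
v_1 = [[-3, -1, -2, 0, 0]]^T, v_2 = [[3, 2, 2, 0, 0]]^T

We seek v_1 ∈ ker((A + I)^2) \ ker(A + I), then set v_{i+1} = (A + I) v_i.

One such chain is v_1 = [[-3, -1, -2, 0, 0]]^T, v_2 = [[3, 2, 2, 0, 0]]^T. Check: (A + I) v_2 = [[0, 0, 0, 0, 0]]^T = 0.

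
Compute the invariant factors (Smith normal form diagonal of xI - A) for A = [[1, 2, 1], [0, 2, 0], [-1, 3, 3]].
(x - 2)^3

The Jordan structure of A has elementary divisors (x - 2)^3. Arranging the block sizes at each eigenvalue in decreasing order and taking row products gives the invariant factors.

Invariant factors (smallest first, each dividing the next): (x - 2)^3.

Check: the last factor (x - 2)^3 is the minimal polynomial, and the product (x - 2)^3 is the characteristic polynomial.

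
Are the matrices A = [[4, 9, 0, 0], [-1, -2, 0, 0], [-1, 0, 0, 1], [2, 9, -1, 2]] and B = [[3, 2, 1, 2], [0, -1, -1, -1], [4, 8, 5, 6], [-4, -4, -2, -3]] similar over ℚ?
Yes.

Two matrices over a field are similar if and only if they have the same invariant factors.

Both A and B have characteristic polynomial (x - 1)^4 and minimal polynomial (x - 1)^2. Computing further, both have invariant factors (x - 1)^2, (x - 1)^2. Hence A and B are similar.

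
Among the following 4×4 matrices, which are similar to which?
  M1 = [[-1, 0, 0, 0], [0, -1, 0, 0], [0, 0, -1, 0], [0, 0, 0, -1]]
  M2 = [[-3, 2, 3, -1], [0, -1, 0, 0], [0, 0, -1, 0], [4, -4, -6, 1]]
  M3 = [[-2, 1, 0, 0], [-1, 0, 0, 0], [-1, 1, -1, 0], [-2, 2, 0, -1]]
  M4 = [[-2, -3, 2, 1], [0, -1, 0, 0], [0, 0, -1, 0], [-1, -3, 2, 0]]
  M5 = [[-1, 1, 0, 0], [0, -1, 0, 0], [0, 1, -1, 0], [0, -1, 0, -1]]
Characteristic polynomials: χ_{M1} = (x + 1)^4, χ_{M2} = (x + 1)^4, χ_{M3} = (x + 1)^4, χ_{M4} = (x + 1)^4, χ_{M5} = (x + 1)^4.

{M1}: invariant factors x + 1, x + 1, x + 1, x + 1.

{M2, M3, M4, M5}: invariant factors x + 1, x + 1, (x + 1)^2.

Matrices are similar if and only if their invariant-factor lists agree; the partition into similarity classes is {M1}, {M2, M3, M4, M5}.

2 classes: {M1}, {M2, M3, M4, M5}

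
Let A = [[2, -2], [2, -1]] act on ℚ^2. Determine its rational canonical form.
The invariant factors of A (the non-unit diagonal entries of the Smith normal form of xI - A over ℚ[x]) are x^2 - x + 2, each dividing the next. The characteristic polynomial is their product, x^2 - x + 2.

The rational canonical form is the block-diagonal matrix of companion matrices C(f_i):
R = [[0, -2], [1, 1]].

Note the characteristic polynomial does not split into linear factors over ℚ, so A has no Jordan form over ℚ; the rational canonical form exists over any field.

R = [[0, -2], [1, 1]]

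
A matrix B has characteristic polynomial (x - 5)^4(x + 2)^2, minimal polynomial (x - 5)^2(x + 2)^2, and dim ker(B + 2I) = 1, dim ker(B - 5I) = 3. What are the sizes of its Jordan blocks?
λ = -2: algebraic multiplicity 2 (exponent in χ_B), largest block size 2 (exponent in m_B), 1 block (geometric multiplicity). This forces block sizes [2].
λ = 5: algebraic multiplicity 4 (exponent in χ_B), largest block size 2 (exponent in m_B), 3 blocks (geometric multiplicity). These force block sizes [2, 1, 1].

Jordan blocks: (-2, 2), (5, 2), (5, 1), (5, 1)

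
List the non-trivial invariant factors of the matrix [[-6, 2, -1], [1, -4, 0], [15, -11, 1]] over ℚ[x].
(x + 3)^3

The Jordan structure of A has elementary divisors (x + 3)^3. Arranging the block sizes at each eigenvalue in decreasing order and taking row products gives the invariant factors.

Invariant factors (smallest first, each dividing the next): (x + 3)^3.

Check: the last factor (x + 3)^3 is the minimal polynomial, and the product (x + 3)^3 is the characteristic polynomial.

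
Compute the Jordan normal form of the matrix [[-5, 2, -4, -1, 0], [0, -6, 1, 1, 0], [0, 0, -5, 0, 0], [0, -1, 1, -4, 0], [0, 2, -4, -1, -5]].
The characteristic polynomial is det(xI - A) = (x + 5)^5, so the eigenvalues are -5 (algebraic multiplicity 5).

For λ = -5: rank(A + 5I) = 2, rank((A + 5I)^2) = 1, rank((A + 5I)^3) = 0. The eigenspace has dimension 5 - 2 = 3, so there are 3 Jordan blocks; the rank sequence gives block sizes [3, 1, 1].

Assembling the blocks gives the Jordan form J above.

J = [[-5, 1, 0, 0, 0], [0, -5, 1, 0, 0], [0, 0, -5, 0, 0], [0, 0, 0, -5, 0], [0, 0, 0, 0, -5]]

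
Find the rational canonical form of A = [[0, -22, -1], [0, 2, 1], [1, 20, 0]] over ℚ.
The invariant factors of A (the non-unit diagonal entries of the Smith normal form of xI - A over ℚ[x]) are (x - 5)(x - 1)(x + 4), each dividing the next. The characteristic polynomial is their product, (x - 5)(x - 1)(x + 4).

The rational canonical form is the block-diagonal matrix of companion matrices C(f_i):
R = [[0, 0, -20], [1, 0, 19], [0, 1, 2]].

R = [[0, 0, -20], [1, 0, 19], [0, 1, 2]]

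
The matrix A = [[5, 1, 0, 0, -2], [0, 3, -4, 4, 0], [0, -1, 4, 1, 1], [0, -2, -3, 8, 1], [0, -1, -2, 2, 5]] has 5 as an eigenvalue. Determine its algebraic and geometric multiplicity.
The characteristic polynomial is (x - 5)^5, so the factor x - 5 appears with exponent 5: the algebraic multiplicity is 5.

rank(A - 5I) = 2, so the eigenspace has dimension 5 - 2 = 3: the geometric multiplicity is 3.

Since 3 < 5, A is not diagonalizable.

algebraic multiplicity 5, geometric multiplicity 3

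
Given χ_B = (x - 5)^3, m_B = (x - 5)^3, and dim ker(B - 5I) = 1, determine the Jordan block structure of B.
Jordan blocks: (5, 3)

λ = 5: algebraic multiplicity 3 (exponent in χ_B), largest block size 3 (exponent in m_B), 1 block (geometric multiplicity). This forces block sizes [3].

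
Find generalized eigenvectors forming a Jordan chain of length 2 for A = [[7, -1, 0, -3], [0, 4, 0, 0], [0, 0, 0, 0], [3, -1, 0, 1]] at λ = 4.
We seek v_1 ∈ ker((A - 4I)^2) \ ker(A - 4I), then set v_{i+1} = (A - 4I) v_i.

One such chain is v_1 = [[1, 1, 0, 1]]^T, v_2 = [[-1, 0, 0, -1]]^T. Check: (A - 4I) v_2 = [[0, 0, 0, 0]]^T = 0.

v_1 = [[1, 1, 0, 1]]^T, v_2 = [[-1, 0, 0, -1]]^T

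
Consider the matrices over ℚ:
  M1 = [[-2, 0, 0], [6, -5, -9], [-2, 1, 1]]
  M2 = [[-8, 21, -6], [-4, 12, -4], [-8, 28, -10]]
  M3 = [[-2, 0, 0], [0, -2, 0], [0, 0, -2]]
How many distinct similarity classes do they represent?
2 classes: {M1, M2}, {M3}

Characteristic polynomials: χ_{M1} = (x + 2)^3, χ_{M2} = (x + 2)^3, χ_{M3} = (x + 2)^3.

{M1, M2}: invariant factors x + 2, (x + 2)^2.

{M3}: invariant factors x + 2, x + 2, x + 2.

Matrices are similar if and only if their invariant-factor lists agree; the partition into similarity classes is {M1, M2}, {M3}.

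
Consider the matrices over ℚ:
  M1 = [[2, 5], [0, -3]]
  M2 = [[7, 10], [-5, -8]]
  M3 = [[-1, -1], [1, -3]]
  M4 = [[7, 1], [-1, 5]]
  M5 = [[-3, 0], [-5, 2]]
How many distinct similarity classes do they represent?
Characteristic polynomials: χ_{M1} = (x - 2)(x + 3), χ_{M2} = (x - 2)(x + 3), χ_{M3} = (x + 2)^2, χ_{M4} = (x - 6)^2, χ_{M5} = (x - 2)(x + 3).

{M1, M2, M5}: invariant factors (x - 2)(x + 3).

{M3}: invariant factors (x + 2)^2.

{M4}: invariant factors (x - 6)^2.

Matrices are similar if and only if their invariant-factor lists agree; the partition into similarity classes is {M1, M2, M5}, {M3}, {M4}.

3 classes: {M1, M2, M5}, {M3}, {M4}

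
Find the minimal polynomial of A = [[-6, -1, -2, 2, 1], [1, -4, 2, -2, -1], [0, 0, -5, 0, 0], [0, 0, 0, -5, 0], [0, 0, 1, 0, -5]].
The characteristic polynomial factors as (x + 5)^5. The minimal polynomial is ∏(x - λ)^{k_λ} where k_λ is the size of the largest Jordan block at λ.

For λ = -5: rank(A + 5I) = 2, and the largest Jordan block has size 3 (the smallest k with rank((A + 5I)^k) = rank((A + 5I)^(k+1))).

So m_A(x) = (x + 5)^3.

m_A(x) = (x + 5)^3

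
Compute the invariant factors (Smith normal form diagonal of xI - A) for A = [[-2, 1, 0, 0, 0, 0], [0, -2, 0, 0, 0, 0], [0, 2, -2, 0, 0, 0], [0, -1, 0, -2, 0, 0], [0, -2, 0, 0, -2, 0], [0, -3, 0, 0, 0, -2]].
x + 2, x + 2, x + 2, x + 2, (x + 2)^2

The Jordan structure of A has elementary divisors (x + 2)^2, (x + 2), (x + 2), (x + 2), (x + 2). Arranging the block sizes at each eigenvalue in decreasing order and taking row products gives the invariant factors.

Invariant factors (smallest first, each dividing the next): x + 2, x + 2, x + 2, x + 2, (x + 2)^2.

Check: the last factor (x + 2)^2 is the minimal polynomial, and the product (x + 2)^6 is the characteristic polynomial.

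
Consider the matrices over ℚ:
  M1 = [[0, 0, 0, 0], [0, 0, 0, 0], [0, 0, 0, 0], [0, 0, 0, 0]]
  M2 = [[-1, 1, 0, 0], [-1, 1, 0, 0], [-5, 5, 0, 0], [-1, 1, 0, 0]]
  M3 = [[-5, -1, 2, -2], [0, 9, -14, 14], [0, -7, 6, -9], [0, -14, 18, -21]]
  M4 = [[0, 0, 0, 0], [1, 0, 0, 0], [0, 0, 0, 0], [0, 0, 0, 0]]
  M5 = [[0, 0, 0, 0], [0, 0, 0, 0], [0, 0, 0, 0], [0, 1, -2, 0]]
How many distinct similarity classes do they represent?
Characteristic polynomials: χ_{M1} = x^4, χ_{M2} = x^4, χ_{M3} = (x - 2)(x + 3)(x + 5)^2, χ_{M4} = x^4, χ_{M5} = x^4.

{M1}: invariant factors x, x, x, x.

{M2, M4, M5}: invariant factors x, x, x^2.

{M3}: invariant factors (x - 2)(x + 3)(x + 5)^2.

Matrices are similar if and only if their invariant-factor lists agree; the partition into similarity classes is {M1}, {M2, M4, M5}, {M3}.

3 classes: {M1}, {M2, M4, M5}, {M3}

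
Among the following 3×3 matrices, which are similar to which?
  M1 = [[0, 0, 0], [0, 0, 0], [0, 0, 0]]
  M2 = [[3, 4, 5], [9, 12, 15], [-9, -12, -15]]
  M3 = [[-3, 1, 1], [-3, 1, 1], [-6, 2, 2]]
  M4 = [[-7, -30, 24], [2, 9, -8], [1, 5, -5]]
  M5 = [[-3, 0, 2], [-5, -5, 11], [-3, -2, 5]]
Characteristic polynomials: χ_{M1} = x^3, χ_{M2} = x^3, χ_{M3} = x^3, χ_{M4} = (x + 1)^3, χ_{M5} = (x + 1)^3.

{M1}: invariant factors x, x, x.

{M2, M3}: invariant factors x, x^2.

{M4}: invariant factors x + 1, (x + 1)^2.

{M5}: invariant factors (x + 1)^3.

Matrices are similar if and only if their invariant-factor lists agree; the partition into similarity classes is {M1}, {M2, M3}, {M4}, {M5}.

4 classes: {M1}, {M2, M3}, {M4}, {M5}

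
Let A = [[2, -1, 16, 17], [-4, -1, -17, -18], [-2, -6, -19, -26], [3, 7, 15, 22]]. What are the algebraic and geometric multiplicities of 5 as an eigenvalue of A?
algebraic multiplicity 2, geometric multiplicity 1

The characteristic polynomial is (x - 5)^2(x + 3)^2, so the factor x - 5 appears with exponent 2: the algebraic multiplicity is 2.

rank(A - 5I) = 3, so the eigenspace has dimension 4 - 3 = 1: the geometric multiplicity is 1.

Since 1 < 2, A is not diagonalizable.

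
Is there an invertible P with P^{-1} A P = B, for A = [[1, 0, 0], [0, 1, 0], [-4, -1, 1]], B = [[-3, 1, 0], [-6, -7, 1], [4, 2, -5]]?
trace(A) = 3 but trace(B) = -15. The trace is a similarity invariant, so A and B are not similar.

No.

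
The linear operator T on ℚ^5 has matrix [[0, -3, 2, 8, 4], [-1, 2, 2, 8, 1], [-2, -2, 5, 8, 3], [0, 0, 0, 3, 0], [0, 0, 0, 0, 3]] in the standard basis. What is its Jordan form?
J = [[1, 0, 0, 0, 0], [0, 3, 1, 0, 0], [0, 0, 3, 1, 0], [0, 0, 0, 3, 0], [0, 0, 0, 0, 3]]

The characteristic polynomial is det(xI - A) = (x - 3)^4(x - 1), so the eigenvalues are 1 (algebraic multiplicity 1), 3 (algebraic multiplicity 4).

For λ = 1: algebraic multiplicity 1 gives one 1×1 block.

For λ = 3: rank(A - 3I) = 3, rank((A - 3I)^2) = 2, rank((A - 3I)^3) = 1. The eigenspace has dimension 5 - 3 = 2, so there are 2 Jordan blocks; the rank sequence gives block sizes [3, 1].

Assembling the blocks gives the Jordan form J above.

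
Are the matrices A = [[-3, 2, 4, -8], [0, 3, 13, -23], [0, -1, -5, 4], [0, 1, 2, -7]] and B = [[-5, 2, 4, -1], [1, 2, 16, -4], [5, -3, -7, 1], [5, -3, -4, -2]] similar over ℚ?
Yes.

Two matrices over a field are similar if and only if they have the same invariant factors.

Both A and B have characteristic polynomial (x + 3)^4 and minimal polynomial (x + 3)^3. Computing further, both have invariant factors x + 3, (x + 3)^3. Hence A and B are similar.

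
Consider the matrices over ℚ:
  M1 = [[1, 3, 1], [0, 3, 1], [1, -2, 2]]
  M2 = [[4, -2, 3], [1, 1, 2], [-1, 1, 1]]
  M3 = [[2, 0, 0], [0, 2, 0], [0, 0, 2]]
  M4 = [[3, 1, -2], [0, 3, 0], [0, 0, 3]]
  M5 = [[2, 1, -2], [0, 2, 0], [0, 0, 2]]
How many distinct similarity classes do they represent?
Characteristic polynomials: χ_{M1} = (x - 2)^3, χ_{M2} = (x - 2)^3, χ_{M3} = (x - 2)^3, χ_{M4} = (x - 3)^3, χ_{M5} = (x - 2)^3.

{M1, M2}: invariant factors (x - 2)^3.

{M3}: invariant factors x - 2, x - 2, x - 2.

{M4}: invariant factors x - 3, (x - 3)^2.

{M5}: invariant factors x - 2, (x - 2)^2.

Matrices are similar if and only if their invariant-factor lists agree; the partition into similarity classes is {M1, M2}, {M3}, {M4}, {M5}.

4 classes: {M1, M2}, {M3}, {M4}, {M5}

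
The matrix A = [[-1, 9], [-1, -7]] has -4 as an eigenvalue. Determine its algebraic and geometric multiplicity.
The characteristic polynomial is (x + 4)^2, so the factor x + 4 appears with exponent 2: the algebraic multiplicity is 2.

rank(A + 4I) = 1, so the eigenspace has dimension 2 - 1 = 1: the geometric multiplicity is 1.

Since 1 < 2, A is not diagonalizable.

algebraic multiplicity 2, geometric multiplicity 1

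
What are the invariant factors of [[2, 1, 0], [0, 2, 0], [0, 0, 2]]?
The Jordan structure of A has elementary divisors (x - 2)^2, (x - 2). Arranging the block sizes at each eigenvalue in decreasing order and taking row products gives the invariant factors.

Invariant factors (smallest first, each dividing the next): x - 2, (x - 2)^2.

Check: the last factor (x - 2)^2 is the minimal polynomial, and the product (x - 2)^3 is the characteristic polynomial.

x - 2, (x - 2)^2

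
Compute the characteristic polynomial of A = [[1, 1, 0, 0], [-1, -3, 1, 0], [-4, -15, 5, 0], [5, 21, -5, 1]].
χ_A(x) = (x - 1)^4

xI - A = [[x - 1, -1, 0, 0], [1, x + 3, -1, 0], [4, 15, x - 5, 0], [-5, -21, 5, x - 1]].

Expanding det(xI - A) along the first row:
det(xI - A) = + (x - 1)·det([[x + 3, -1, 0], [15, x - 5, 0], [-21, 5, x - 1]]) - (-1)·det([[1, -1, 0], [4, x - 5, 0], [-5, 5, x - 1]]) + (0)·det([[1, x + 3, 0], [4, 15, 0], [-5, -21, x - 1]]) - (0)·det([[1, x + 3, -1], [4, 15, x - 5], [-5, -21, 5]]).

Evaluating gives χ_A(x) = x^4 - 4x^3 + 6x^2 - 4x + 1 = (x - 1)^4.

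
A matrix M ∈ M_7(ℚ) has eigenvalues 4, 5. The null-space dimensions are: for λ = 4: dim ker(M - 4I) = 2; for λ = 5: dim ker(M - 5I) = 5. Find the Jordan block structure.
Jordan blocks: (4, 1), (4, 1), (5, 1), (5, 1), (5, 1), (5, 1), (5, 1)

λ = 4: successive nullity increments [2] count blocks of size ≥ k; block sizes are [1, 1].
λ = 5: successive nullity increments [5] count blocks of size ≥ k; block sizes are [1, 1, 1, 1, 1].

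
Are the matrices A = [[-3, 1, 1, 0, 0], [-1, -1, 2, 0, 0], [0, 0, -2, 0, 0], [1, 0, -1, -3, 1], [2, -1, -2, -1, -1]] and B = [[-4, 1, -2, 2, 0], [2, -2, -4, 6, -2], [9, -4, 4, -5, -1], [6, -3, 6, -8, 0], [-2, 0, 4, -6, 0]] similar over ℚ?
Both have characteristic polynomial (x + 2)^5, but the minimal polynomial of A is (x + 2)^3 while the minimal polynomial of B is (x + 2)^2. The minimal polynomial is a similarity invariant, so A and B are not similar.

No.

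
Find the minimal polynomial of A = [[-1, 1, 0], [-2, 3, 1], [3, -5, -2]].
The characteristic polynomial factors as x^3. The minimal polynomial is ∏(x - λ)^{k_λ} where k_λ is the size of the largest Jordan block at λ.

For λ = 0: rank(A) = 2, and the largest Jordan block has size 3 (the smallest k with rank(A^k) = rank(A^(k+1))).

So m_A(x) = x^3.

m_A(x) = x^3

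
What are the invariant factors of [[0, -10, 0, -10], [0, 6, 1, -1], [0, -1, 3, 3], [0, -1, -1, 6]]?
The Jordan structure of A has elementary divisors x, (x - 5)^3. Arranging the block sizes at each eigenvalue in decreasing order and taking row products gives the invariant factors.

Invariant factors (smallest first, each dividing the next): x(x - 5)^3.

Check: the last factor x(x - 5)^3 is the minimal polynomial, and the product x(x - 5)^3 is the characteristic polynomial.

x(x - 5)^3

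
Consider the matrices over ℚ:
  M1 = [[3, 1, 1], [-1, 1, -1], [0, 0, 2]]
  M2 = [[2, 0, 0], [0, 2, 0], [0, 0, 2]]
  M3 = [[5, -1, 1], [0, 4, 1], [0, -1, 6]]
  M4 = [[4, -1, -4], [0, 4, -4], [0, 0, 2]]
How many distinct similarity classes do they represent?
Characteristic polynomials: χ_{M1} = (x - 2)^3, χ_{M2} = (x - 2)^3, χ_{M3} = (x - 5)^3, χ_{M4} = (x - 4)^2(x - 2).

{M1}: invariant factors x - 2, (x - 2)^2.

{M2}: invariant factors x - 2, x - 2, x - 2.

{M3}: invariant factors x - 5, (x - 5)^2.

{M4}: invariant factors (x - 4)^2(x - 2).

Matrices are similar if and only if their invariant-factor lists agree; the partition into similarity classes is {M1}, {M2}, {M3}, {M4}.

4 classes: {M1}, {M2}, {M3}, {M4}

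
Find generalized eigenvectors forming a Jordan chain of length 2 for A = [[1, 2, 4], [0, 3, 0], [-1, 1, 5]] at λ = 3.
We seek v_1 ∈ ker((A - 3I)^2) \ ker(A - 3I), then set v_{i+1} = (A - 3I) v_i.

One such chain is v_1 = [[1, 0, 1]]^T, v_2 = [[2, 0, 1]]^T. Check: (A - 3I) v_2 = [[0, 0, 0]]^T = 0.

v_1 = [[1, 0, 1]]^T, v_2 = [[2, 0, 1]]^T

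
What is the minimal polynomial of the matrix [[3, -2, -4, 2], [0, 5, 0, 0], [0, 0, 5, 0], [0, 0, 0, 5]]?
The characteristic polynomial factors as (x - 5)^3(x - 3). The minimal polynomial is ∏(x - λ)^{k_λ} where k_λ is the size of the largest Jordan block at λ.

For λ = 3: rank(A - 3I) = 3, and the largest Jordan block has size 1 (the smallest k with rank((A - 3I)^k) = rank((A - 3I)^(k+1))).
For λ = 5: rank(A - 5I) = 1, and the largest Jordan block has size 1 (the smallest k with rank((A - 5I)^k) = rank((A - 5I)^(k+1))).

So m_A(x) = (x - 5)(x - 3).

m_A(x) = (x - 5)(x - 3)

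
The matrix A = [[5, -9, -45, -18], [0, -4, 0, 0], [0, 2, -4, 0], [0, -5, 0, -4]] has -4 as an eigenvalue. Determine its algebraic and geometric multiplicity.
algebraic multiplicity 3, geometric multiplicity 2

The characteristic polynomial is (x - 5)(x + 4)^3, so the factor x + 4 appears with exponent 3: the algebraic multiplicity is 3.

rank(A + 4I) = 2, so the eigenspace has dimension 4 - 2 = 2: the geometric multiplicity is 2.

Since 2 < 3, A is not diagonalizable.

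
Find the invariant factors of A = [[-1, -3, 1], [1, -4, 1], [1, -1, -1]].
The Jordan structure of A has elementary divisors (x + 2)^3. Arranging the block sizes at each eigenvalue in decreasing order and taking row products gives the invariant factors.

Invariant factors (smallest first, each dividing the next): (x + 2)^3.

Check: the last factor (x + 2)^3 is the minimal polynomial, and the product (x + 2)^3 is the characteristic polynomial.

(x + 2)^3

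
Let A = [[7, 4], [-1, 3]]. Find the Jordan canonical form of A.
The characteristic polynomial is det(xI - A) = (x - 5)^2, so the eigenvalues are 5 (algebraic multiplicity 2).

For λ = 5: rank(A - 5I) = 1, rank((A - 5I)^2) = 0. The eigenspace has dimension 2 - 1 = 1, so there is 1 Jordan block; the rank sequence gives block sizes [2].

Assembling the blocks gives the Jordan form J above.

J = [[5, 1], [0, 5]]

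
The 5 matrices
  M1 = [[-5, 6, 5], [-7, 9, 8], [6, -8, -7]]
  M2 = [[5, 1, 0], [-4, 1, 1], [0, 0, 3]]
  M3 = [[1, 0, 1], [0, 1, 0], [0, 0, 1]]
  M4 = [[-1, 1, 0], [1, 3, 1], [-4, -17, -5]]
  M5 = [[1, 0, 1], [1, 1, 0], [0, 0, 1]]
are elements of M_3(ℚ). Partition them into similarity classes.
Characteristic polynomials: χ_{M1} = (x + 1)^3, χ_{M2} = (x - 3)^3, χ_{M3} = (x - 1)^3, χ_{M4} = (x + 1)^3, χ_{M5} = (x - 1)^3.

{M1, M4}: invariant factors (x + 1)^3.

{M2}: invariant factors (x - 3)^3.

{M3}: invariant factors x - 1, (x - 1)^2.

{M5}: invariant factors (x - 1)^3.

Matrices are similar if and only if their invariant-factor lists agree; the partition into similarity classes is {M1, M4}, {M2}, {M3}, {M5}.

4 classes: {M1, M4}, {M2}, {M3}, {M5}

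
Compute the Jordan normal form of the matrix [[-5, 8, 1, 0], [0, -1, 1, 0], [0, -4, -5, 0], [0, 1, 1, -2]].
The characteristic polynomial is det(xI - A) = (x + 2)(x + 3)^2(x + 5), so the eigenvalues are -5 (algebraic multiplicity 1), -3 (algebraic multiplicity 2), -2 (algebraic multiplicity 1).

For λ = -5: algebraic multiplicity 1 gives one 1×1 block.

For λ = -3: rank(A + 3I) = 3, rank((A + 3I)^2) = 2. The eigenspace has dimension 4 - 3 = 1, so there is 1 Jordan block; the rank sequence gives block sizes [2].

For λ = -2: algebraic multiplicity 1 gives one 1×1 block.

Assembling the blocks gives the Jordan form J above.

J = [[-5, 0, 0, 0], [0, -3, 1, 0], [0, 0, -3, 0], [0, 0, 0, -2]]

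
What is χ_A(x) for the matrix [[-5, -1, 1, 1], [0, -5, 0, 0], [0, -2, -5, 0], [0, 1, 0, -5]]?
χ_A(x) = (x + 5)^4

xI - A = [[x + 5, 1, -1, -1], [0, x + 5, 0, 0], [0, 2, x + 5, 0], [0, -1, 0, x + 5]].

Expanding det(xI - A) along the first row:
det(xI - A) = + (x + 5)·det([[x + 5, 0, 0], [2, x + 5, 0], [-1, 0, x + 5]]) - (1)·det([[0, 0, 0], [0, x + 5, 0], [0, 0, x + 5]]) + (-1)·det([[0, x + 5, 0], [0, 2, 0], [0, -1, x + 5]]) - (-1)·det([[0, x + 5, 0], [0, 2, x + 5], [0, -1, 0]]).

Evaluating gives χ_A(x) = x^4 + 20x^3 + 150x^2 + 500x + 625 = (x + 5)^4.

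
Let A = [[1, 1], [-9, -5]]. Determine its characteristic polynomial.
χ_A(x) = (x + 2)^2

xI - A = [[x - 1, -1], [9, x + 5]].

Expanding det(xI - A) along the first row:
det(xI - A) = + (x - 1)·det([[x + 5]]) - (-1)·det([[9]]).

Evaluating gives χ_A(x) = x^2 + 4x + 4 = (x + 2)^2.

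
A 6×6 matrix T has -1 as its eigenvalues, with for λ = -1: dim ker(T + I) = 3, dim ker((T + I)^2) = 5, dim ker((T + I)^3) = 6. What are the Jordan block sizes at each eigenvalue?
Jordan blocks: (-1, 3), (-1, 2), (-1, 1)

λ = -1: successive nullity increments [3, 2, 1] count blocks of size ≥ k; block sizes are [3, 2, 1].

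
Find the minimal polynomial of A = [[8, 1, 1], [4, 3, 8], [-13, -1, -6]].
The characteristic polynomial factors as (x - 5)^2(x + 5). The minimal polynomial is ∏(x - λ)^{k_λ} where k_λ is the size of the largest Jordan block at λ.

For λ = -5: rank(A + 5I) = 2, and the largest Jordan block has size 1 (the smallest k with rank((A + 5I)^k) = rank((A + 5I)^(k+1))).
For λ = 5: rank(A - 5I) = 2, and the largest Jordan block has size 2 (the smallest k with rank((A - 5I)^k) = rank((A - 5I)^(k+1))).

So m_A(x) = (x - 5)^2(x + 5).

m_A(x) = (x - 5)^2(x + 5)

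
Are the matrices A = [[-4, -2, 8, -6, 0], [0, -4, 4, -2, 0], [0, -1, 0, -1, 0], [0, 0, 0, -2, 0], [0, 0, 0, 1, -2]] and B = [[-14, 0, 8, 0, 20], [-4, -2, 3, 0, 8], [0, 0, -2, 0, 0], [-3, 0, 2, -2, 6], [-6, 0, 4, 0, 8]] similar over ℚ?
Yes.

Two matrices over a field are similar if and only if they have the same invariant factors.

Both A and B have characteristic polynomial (x + 2)^4(x + 4) and minimal polynomial (x + 2)^2(x + 4). Computing further, both have invariant factors (x + 2)^2, (x + 2)^2(x + 4). Hence A and B are similar.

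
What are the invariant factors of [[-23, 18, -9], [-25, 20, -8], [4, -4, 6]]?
The Jordan structure of A has elementary divisors (x + 5), (x - 4)^2. Arranging the block sizes at each eigenvalue in decreasing order and taking row products gives the invariant factors.

Invariant factors (smallest first, each dividing the next): (x - 4)^2(x + 5).

Check: the last factor (x - 4)^2(x + 5) is the minimal polynomial, and the product (x - 4)^2(x + 5) is the characteristic polynomial.

(x - 4)^2(x + 5)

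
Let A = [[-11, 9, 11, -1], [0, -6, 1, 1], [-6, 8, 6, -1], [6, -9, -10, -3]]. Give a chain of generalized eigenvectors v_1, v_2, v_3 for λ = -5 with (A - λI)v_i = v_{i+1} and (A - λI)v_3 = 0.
v_1 = [[6, 0, 3, -2]]^T, v_2 = [[-1, 1, -1, 2]]^T, v_3 = [[2, 0, 1, -1]]^T

We seek v_1 ∈ ker((A + 5I)^3) \ ker((A + 5I)^2), then set v_{i+1} = (A + 5I) v_i.

One such chain is v_1 = [[6, 0, 3, -2]]^T, v_2 = [[-1, 1, -1, 2]]^T, v_3 = [[2, 0, 1, -1]]^T. Check: (A + 5I) v_3 = [[0, 0, 0, 0]]^T = 0.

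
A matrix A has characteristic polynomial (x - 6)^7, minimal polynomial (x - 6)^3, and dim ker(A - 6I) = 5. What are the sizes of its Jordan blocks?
Jordan blocks: (6, 3), (6, 1), (6, 1), (6, 1), (6, 1)

λ = 6: algebraic multiplicity 7 (exponent in χ_A), largest block size 3 (exponent in m_A), 5 blocks (geometric multiplicity). These force block sizes [3, 1, 1, 1, 1].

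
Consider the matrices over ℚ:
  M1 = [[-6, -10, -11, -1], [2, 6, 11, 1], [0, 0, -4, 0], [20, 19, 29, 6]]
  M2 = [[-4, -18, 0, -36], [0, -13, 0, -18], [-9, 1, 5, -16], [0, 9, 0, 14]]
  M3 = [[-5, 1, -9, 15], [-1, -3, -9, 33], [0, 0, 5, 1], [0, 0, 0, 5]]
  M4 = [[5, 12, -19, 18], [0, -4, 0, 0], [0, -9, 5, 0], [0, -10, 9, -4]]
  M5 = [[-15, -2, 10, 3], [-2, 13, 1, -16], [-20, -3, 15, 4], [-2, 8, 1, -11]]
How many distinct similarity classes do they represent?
2 classes: {M1, M2}, {M3, M4, M5}

Characteristic polynomials: χ_{M1} = (x - 5)^2(x + 4)^2, χ_{M2} = (x - 5)^2(x + 4)^2, χ_{M3} = (x - 5)^2(x + 4)^2, χ_{M4} = (x - 5)^2(x + 4)^2, χ_{M5} = (x - 5)^2(x + 4)^2.

{M1, M2}: invariant factors x + 4, (x - 5)^2(x + 4).

{M3, M4, M5}: invariant factors (x - 5)^2(x + 4)^2.

Matrices are similar if and only if their invariant-factor lists agree; the partition into similarity classes is {M1, M2}, {M3, M4, M5}.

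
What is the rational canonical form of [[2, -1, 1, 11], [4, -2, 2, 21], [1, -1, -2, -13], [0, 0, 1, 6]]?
R = [[0, 0, 0, -1], [1, 0, 0, -4], [0, 1, 0, -2], [0, 0, 1, 4]]

The invariant factors of A (the non-unit diagonal entries of the Smith normal form of xI - A over ℚ[x]) are (x^2 - 2x - 1)^2, each dividing the next. The characteristic polynomial is their product, (x^2 - 2x - 1)^2.

The rational canonical form is the block-diagonal matrix of companion matrices C(f_i):
R = [[0, 0, 0, -1], [1, 0, 0, -4], [0, 1, 0, -2], [0, 0, 1, 4]].

Note the characteristic polynomial does not split into linear factors over ℚ, so A has no Jordan form over ℚ; the rational canonical form exists over any field.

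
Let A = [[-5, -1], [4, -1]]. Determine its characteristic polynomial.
χ_A(x) = (x + 3)^2

xI - A = [[x + 5, 1], [-4, x + 1]].

Expanding det(xI - A) along the first row:
det(xI - A) = + (x + 5)·det([[x + 1]]) - (1)·det([[-4]]).

Evaluating gives χ_A(x) = x^2 + 6x + 9 = (x + 3)^2.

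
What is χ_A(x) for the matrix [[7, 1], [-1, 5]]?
xI - A = [[x - 7, -1], [1, x - 5]].

Expanding det(xI - A) along the first row:
det(xI - A) = + (x - 7)·det([[x - 5]]) - (-1)·det([[1]]).

Evaluating gives χ_A(x) = x^2 - 12x + 36 = (x - 6)^2.

χ_A(x) = (x - 6)^2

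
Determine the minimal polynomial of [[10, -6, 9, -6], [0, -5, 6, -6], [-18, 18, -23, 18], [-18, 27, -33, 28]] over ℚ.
m_A(x) = (x - 4)(x - 1)

The characteristic polynomial factors as (x - 4)^2(x - 1)^2. The minimal polynomial is ∏(x - λ)^{k_λ} where k_λ is the size of the largest Jordan block at λ.

For λ = 1: rank(A - I) = 2, and the largest Jordan block has size 1 (the smallest k with rank((A - I)^k) = rank((A - I)^(k+1))).
For λ = 4: rank(A - 4I) = 2, and the largest Jordan block has size 1 (the smallest k with rank((A - 4I)^k) = rank((A - 4I)^(k+1))).

So m_A(x) = (x - 4)(x - 1).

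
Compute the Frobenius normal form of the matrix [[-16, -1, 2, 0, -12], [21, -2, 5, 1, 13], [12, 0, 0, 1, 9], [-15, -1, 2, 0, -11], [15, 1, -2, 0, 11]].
R = [[-1, 0, 0, 0, 0], [0, 0, 0, 0, 0], [0, 1, 0, 0, -4], [0, 0, 1, 0, -9], [0, 0, 0, 1, -6]]

The invariant factors of A (the non-unit diagonal entries of the Smith normal form of xI - A over ℚ[x]) are x + 1, x(x + 1)^2(x + 4), each dividing the next. The characteristic polynomial is their product, x(x + 1)^3(x + 4).

The rational canonical form is the block-diagonal matrix of companion matrices C(f_i):
R = [[-1, 0, 0, 0, 0], [0, 0, 0, 0, 0], [0, 1, 0, 0, -4], [0, 0, 1, 0, -9], [0, 0, 0, 1, -6]].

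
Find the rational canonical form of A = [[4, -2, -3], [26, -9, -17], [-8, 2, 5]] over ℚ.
R = [[0, 0, 4], [1, 0, -1], [0, 1, 0]]

The invariant factors of A (the non-unit diagonal entries of the Smith normal form of xI - A over ℚ[x]) are x^3 + x - 4, each dividing the next. The characteristic polynomial is their product, x^3 + x - 4.

The rational canonical form is the block-diagonal matrix of companion matrices C(f_i):
R = [[0, 0, 4], [1, 0, -1], [0, 1, 0]].

Note the characteristic polynomial does not split into linear factors over ℚ, so A has no Jordan form over ℚ; the rational canonical form exists over any field.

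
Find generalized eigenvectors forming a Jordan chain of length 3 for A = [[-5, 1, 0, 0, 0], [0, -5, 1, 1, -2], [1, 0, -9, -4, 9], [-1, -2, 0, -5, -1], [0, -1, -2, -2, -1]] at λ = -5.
v_1 = [[0, 0, 0, 1, 0]]^T, v_2 = [[0, 1, -4, 0, -2]]^T, v_3 = [[1, 0, -2, 0, -1]]^T

We seek v_1 ∈ ker((A + 5I)^3) \ ker((A + 5I)^2), then set v_{i+1} = (A + 5I) v_i.

One such chain is v_1 = [[0, 0, 0, 1, 0]]^T, v_2 = [[0, 1, -4, 0, -2]]^T, v_3 = [[1, 0, -2, 0, -1]]^T. Check: (A + 5I) v_3 = [[0, 0, 0, 0, 0]]^T = 0.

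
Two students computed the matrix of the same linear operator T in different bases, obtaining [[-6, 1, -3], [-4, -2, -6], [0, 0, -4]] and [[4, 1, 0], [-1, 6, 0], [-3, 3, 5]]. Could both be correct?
No.

trace(A) = -12 but trace(B) = 15. The trace is a similarity invariant, so A and B are not similar.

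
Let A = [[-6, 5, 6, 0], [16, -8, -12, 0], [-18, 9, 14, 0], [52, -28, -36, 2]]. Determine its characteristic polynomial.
xI - A = [[x + 6, -5, -6, 0], [-16, x + 8, 12, 0], [18, -9, x - 14, 0], [-52, 28, 36, x - 2]].

Expanding det(xI - A) along the first row:
det(xI - A) = + (x + 6)·det([[x + 8, 12, 0], [-9, x - 14, 0], [28, 36, x - 2]]) - (-5)·det([[-16, 12, 0], [18, x - 14, 0], [-52, 36, x - 2]]) + (-6)·det([[-16, x + 8, 0], [18, -9, 0], [-52, 28, x - 2]]) - (0)·det([[-16, x + 8, 12], [18, -9, x - 14], [-52, 28, 36]]).

Evaluating gives χ_A(x) = x^4 - 2x^3 - 12x^2 + 40x - 32 = (x - 2)^3(x + 4).

χ_A(x) = (x - 2)^3(x + 4)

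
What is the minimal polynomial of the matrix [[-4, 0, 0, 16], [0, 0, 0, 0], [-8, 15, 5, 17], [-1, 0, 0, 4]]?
m_A(x) = x^2(x - 5)

The characteristic polynomial factors as x^3(x - 5). The minimal polynomial is ∏(x - λ)^{k_λ} where k_λ is the size of the largest Jordan block at λ.

For λ = 0: rank(A) = 2, and the largest Jordan block has size 2 (the smallest k with rank(A^k) = rank(A^(k+1))).
For λ = 5: rank(A - 5I) = 3, and the largest Jordan block has size 1 (the smallest k with rank((A - 5I)^k) = rank((A - 5I)^(k+1))).

So m_A(x) = x^2(x - 5).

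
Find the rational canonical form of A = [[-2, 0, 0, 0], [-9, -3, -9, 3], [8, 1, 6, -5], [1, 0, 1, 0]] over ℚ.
R = [[-2, 0, 0, 0], [0, 0, 0, -12], [0, 1, 0, 4], [0, 0, 1, 3]]

The invariant factors of A (the non-unit diagonal entries of the Smith normal form of xI - A over ℚ[x]) are x + 2, (x - 3)(x - 2)(x + 2), each dividing the next. The characteristic polynomial is their product, (x - 3)(x - 2)(x + 2)^2.

The rational canonical form is the block-diagonal matrix of companion matrices C(f_i):
R = [[-2, 0, 0, 0], [0, 0, 0, -12], [0, 1, 0, 4], [0, 0, 1, 3]].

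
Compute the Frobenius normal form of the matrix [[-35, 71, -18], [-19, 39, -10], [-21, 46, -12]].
R = [[0, 0, -8], [1, 0, -18], [0, 1, -8]]

The invariant factors of A (the non-unit diagonal entries of the Smith normal form of xI - A over ℚ[x]) are (x + 4)(x^2 + 4x + 2), each dividing the next. The characteristic polynomial is their product, (x + 4)(x^2 + 4x + 2).

The rational canonical form is the block-diagonal matrix of companion matrices C(f_i):
R = [[0, 0, -8], [1, 0, -18], [0, 1, -8]].

Note the characteristic polynomial does not split into linear factors over ℚ, so A has no Jordan form over ℚ; the rational canonical form exists over any field.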